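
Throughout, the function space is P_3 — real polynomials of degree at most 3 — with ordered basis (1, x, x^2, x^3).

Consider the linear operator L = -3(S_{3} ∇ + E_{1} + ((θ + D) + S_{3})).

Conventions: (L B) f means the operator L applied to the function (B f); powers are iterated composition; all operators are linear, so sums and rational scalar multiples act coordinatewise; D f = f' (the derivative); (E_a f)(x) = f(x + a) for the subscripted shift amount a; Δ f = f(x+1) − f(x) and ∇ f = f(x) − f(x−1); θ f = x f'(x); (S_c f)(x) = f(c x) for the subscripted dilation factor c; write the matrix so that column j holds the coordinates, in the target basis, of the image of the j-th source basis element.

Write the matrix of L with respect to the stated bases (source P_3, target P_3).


image of 1: -6
image of x: -15x - 9
image of x^2: -36x^2 - 30x
image of x^3: -93x^3 - 99x^2 + 18x - 6
each image's coordinates form column j of the matrix

the matrix is [[-6, -9, 0, -6]; [0, -15, -30, 18]; [0, 0, -36, -99]; [0, 0, 0, -93]] (rows listed top to bottom)


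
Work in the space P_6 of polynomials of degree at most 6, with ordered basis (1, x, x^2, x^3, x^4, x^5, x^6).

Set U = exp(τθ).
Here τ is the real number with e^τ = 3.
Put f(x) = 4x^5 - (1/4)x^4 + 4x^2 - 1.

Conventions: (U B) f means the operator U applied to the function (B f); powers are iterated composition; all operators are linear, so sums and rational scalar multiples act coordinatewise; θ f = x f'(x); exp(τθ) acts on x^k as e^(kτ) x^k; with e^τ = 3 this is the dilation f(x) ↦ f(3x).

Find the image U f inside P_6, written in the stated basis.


exp(τθ) x^k = e^(kτ) x^k; with e^τ = 3 this sends x^k to 3^k x^k
x^2 ↦ 9 x^2
x^4 ↦ 81 x^4
x^5 ↦ 243 x^5
applying this coordinatewise to f: exp(τθ) f = 972x^5 - (81/4)x^4 + 36x^2 - 1

g(x) = 972x^5 - (81/4)x^4 + 36x^2 - 1


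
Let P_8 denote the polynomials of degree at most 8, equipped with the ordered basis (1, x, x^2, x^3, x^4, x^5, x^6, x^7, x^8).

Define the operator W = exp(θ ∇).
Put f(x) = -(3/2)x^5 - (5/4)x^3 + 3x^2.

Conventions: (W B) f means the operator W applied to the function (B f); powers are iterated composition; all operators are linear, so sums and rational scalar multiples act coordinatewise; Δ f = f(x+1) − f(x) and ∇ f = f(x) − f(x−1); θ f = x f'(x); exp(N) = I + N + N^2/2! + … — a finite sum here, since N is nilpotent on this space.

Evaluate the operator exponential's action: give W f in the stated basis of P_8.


order-1 term: -30x^4 + 45x^3 - (75/2)x^2 + (69/4)x
order-2 term: -180x^3 + 315x^2 - 165x
order-3 term: -360x^2 + 390x
order-4 term: -180x
the series for exp(θ ∇) f terminates at order 4
exp(θ ∇) f = -(3/2)x^5 - 30x^4 - (545/4)x^3 - (159/2)x^2 + (249/4)x

g(x) = -(3/2)x^5 - 30x^4 - (545/4)x^3 - (159/2)x^2 + (249/4)x


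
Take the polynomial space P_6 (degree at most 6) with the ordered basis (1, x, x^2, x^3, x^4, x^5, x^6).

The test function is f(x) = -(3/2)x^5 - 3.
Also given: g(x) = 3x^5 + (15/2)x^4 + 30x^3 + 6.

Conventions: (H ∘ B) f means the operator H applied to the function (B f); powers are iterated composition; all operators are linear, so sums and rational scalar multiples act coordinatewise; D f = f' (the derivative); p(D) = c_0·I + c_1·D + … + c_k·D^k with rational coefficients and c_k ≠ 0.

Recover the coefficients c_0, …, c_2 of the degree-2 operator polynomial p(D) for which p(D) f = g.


D^0 f = -(3/2)x^5 - 3
D^1 f = -(15/2)x^4
D^2 f = -30x^3
matching coefficients of g against c_0 f + c_1 Df + … from the top degree down determines the c_i
solution: c_0 = -2, c_1 = -1, c_2 = -1

c_0 = -2, c_1 = -1, c_2 = -1


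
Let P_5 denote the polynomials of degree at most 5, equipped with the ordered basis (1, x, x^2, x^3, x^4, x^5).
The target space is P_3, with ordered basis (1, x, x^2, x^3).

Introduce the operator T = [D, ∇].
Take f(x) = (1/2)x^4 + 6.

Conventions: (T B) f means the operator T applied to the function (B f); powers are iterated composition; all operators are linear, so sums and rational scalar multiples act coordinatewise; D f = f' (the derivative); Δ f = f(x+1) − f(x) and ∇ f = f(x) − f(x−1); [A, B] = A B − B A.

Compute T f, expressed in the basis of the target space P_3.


∇ f = 2x^3 - 3x^2 + 2x - 1/2
D ∇ f = 6x^2 - 6x + 2
D f = 2x^3
∇ D f = 6x^2 - 6x + 2
[D, ∇] f = 0

the result is g(x) = 0


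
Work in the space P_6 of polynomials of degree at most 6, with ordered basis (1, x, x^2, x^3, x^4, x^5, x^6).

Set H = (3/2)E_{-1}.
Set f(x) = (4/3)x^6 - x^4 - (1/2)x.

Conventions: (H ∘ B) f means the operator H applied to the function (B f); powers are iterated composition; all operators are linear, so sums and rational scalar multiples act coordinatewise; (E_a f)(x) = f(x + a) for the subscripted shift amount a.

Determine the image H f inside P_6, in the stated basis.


E_{-1} f = (4/3)x^6 - 8x^5 + 19x^4 - (68/3)x^3 + 14x^2 - (9/2)x + 5/6
((3/2)E_{-1}) f = 2x^6 - 12x^5 + (57/2)x^4 - 34x^3 + 21x^2 - (27/4)x + 5/4

g(x) = 2x^6 - 12x^5 + (57/2)x^4 - 34x^3 + 21x^2 - (27/4)x + 5/4


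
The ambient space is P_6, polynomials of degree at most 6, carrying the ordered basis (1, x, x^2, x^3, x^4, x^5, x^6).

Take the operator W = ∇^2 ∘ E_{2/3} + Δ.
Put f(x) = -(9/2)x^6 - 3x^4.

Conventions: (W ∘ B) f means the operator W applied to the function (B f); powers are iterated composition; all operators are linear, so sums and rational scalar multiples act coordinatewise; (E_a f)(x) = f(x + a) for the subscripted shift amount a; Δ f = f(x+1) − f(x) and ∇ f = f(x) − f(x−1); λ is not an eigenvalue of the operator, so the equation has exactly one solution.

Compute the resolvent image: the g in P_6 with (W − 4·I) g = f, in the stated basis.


the result is g(x) = (9/8)x^6 + (27/16)x^5 + (993/64)x^4 + (1443/64)x^3 + (25803/256)x^2 + (45857/512)x + 674281/6144

write g with unknown coordinates in the stated basis and equate coefficients in (W − 4·I) g = f
solving from the highest basis element down gives g = (9/8)x^6 + (27/16)x^5 + (993/64)x^4 + (1443/64)x^3 + (25803/256)x^2 + (45857/512)x + 674281/6144
check: W g = (27/4)x^5 + (945/16)x^4 + (1443/16)x^3 + (25803/64)x^2 + (45857/128)x + 674281/1536
so W g − 4·g = -(9/2)x^6 - 3x^4 = f ✓


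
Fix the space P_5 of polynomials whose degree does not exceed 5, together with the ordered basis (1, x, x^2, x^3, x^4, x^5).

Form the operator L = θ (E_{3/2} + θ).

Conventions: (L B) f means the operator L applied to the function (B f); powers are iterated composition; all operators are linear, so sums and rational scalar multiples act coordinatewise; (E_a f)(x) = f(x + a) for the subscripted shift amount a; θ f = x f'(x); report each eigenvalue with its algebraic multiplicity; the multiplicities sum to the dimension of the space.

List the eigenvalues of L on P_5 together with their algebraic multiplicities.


λ = 0 (multiplicity 1), λ = 2 (multiplicity 1), λ = 6 (multiplicity 1), λ = 12 (multiplicity 1), λ = 20 (multiplicity 1), λ = 30 (multiplicity 1)

image of 1: 0
image of x: 2x
image of x^2: 6x^2 + 3x
image of x^3: 12x^3 + 9x^2 + (27/4)x
image of x^4: 20x^4 + 18x^3 + 27x^2 + (27/2)x
image of x^5: 30x^5 + 30x^4 + (135/2)x^3 + (135/2)x^2 + (405/16)x
the matrix is upper triangular; its diagonal is (0, 2, 6, 12, 20, 30)
for a triangular matrix the eigenvalues are the diagonal entries, with algebraic multiplicity their repetition count


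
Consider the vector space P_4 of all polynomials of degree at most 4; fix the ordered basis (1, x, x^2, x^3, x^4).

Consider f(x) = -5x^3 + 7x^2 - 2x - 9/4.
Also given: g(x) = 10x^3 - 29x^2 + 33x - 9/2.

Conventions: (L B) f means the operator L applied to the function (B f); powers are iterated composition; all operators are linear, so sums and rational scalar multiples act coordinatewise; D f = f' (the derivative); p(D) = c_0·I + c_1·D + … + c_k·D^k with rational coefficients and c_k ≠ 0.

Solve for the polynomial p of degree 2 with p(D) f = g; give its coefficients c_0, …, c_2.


c_0 = -2, c_1 = 1, c_2 = -1/2

D^0 f = -5x^3 + 7x^2 - 2x - 9/4
D^1 f = -15x^2 + 14x - 2
D^2 f = -30x + 14
matching coefficients of g against c_0 f + c_1 Df + … from the top degree down determines the c_i
solution: c_0 = -2, c_1 = 1, c_2 = -1/2


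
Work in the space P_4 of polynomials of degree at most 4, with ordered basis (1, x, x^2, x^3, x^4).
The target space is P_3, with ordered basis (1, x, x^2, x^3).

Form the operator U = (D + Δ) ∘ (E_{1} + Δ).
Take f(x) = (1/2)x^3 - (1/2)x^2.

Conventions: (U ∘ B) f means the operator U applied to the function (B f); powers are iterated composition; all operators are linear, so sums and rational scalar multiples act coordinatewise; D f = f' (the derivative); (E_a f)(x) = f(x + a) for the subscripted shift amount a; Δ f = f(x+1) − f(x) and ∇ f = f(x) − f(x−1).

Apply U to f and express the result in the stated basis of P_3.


the image equals g(x) = 3x^2 + (23/2)x + 5

E_{1} f = (1/2)x^3 + x^2 + (1/2)x
Δ f = (3/2)x^2 + (1/2)x
(E_{1} + Δ) f = (1/2)x^3 + (5/2)x^2 + x
D (E_{1} + Δ) f = (3/2)x^2 + 5x + 1
Δ (E_{1} + Δ) f = (3/2)x^2 + (13/2)x + 4
(D + Δ) (E_{1} + Δ) f = 3x^2 + (23/2)x + 5


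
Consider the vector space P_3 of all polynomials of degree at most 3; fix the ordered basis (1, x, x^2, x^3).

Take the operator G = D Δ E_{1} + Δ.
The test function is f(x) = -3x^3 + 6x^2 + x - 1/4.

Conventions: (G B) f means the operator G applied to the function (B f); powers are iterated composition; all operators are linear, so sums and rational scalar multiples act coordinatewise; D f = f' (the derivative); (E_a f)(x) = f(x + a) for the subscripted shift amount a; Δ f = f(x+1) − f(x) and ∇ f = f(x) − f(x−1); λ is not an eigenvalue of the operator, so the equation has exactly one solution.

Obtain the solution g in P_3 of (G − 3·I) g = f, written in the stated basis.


write g with unknown coordinates in the stated basis and equate coefficients in (G − 3·I) g = f
solving from the highest basis element down gives g = x^3 - x^2 + 2x + 37/12
check: G g = 3x^2 + 7x + 9
so G g − 3·g = -3x^3 + 6x^2 + x - 1/4 = f ✓

the image equals g(x) = x^3 - x^2 + 2x + 37/12


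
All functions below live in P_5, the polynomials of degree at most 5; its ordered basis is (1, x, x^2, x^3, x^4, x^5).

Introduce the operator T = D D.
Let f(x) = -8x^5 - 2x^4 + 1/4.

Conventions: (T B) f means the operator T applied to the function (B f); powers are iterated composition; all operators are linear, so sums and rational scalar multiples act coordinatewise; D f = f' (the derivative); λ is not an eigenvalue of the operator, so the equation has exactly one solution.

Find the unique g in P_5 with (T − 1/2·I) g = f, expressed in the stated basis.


g(x) = 16x^5 + 4x^4 + 640x^3 + 96x^2 + 7680x + 767/2

write g with unknown coordinates in the stated basis and equate coefficients in (T − 1/2·I) g = f
solving from the highest basis element down gives g = 16x^5 + 4x^4 + 640x^3 + 96x^2 + 7680x + 767/2
check: T g = 320x^3 + 48x^2 + 3840x + 192
so T g − 1/2·g = -8x^5 - 2x^4 + 1/4 = f ✓


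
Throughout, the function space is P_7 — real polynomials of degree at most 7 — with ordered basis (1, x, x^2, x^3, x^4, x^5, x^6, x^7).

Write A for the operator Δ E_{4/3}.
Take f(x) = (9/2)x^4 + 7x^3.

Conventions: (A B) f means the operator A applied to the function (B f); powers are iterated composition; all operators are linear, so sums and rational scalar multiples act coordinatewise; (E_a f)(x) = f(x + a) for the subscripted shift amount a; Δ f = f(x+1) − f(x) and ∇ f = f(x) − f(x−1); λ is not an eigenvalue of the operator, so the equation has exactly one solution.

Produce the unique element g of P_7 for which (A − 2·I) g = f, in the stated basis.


write g with unknown coordinates in the stated basis and equate coefficients in (A − 2·I) g = f
solving from the highest basis element down gives g = -(9/4)x^4 - 8x^3 - (147/4)x^2 - (509/4)x - 1617/8
check: A g = -9x^3 - (147/2)x^2 - (509/2)x - 1617/4
so A g − 2·g = (9/2)x^4 + 7x^3 = f ✓

the image equals g(x) = -(9/4)x^4 - 8x^3 - (147/4)x^2 - (509/4)x - 1617/8


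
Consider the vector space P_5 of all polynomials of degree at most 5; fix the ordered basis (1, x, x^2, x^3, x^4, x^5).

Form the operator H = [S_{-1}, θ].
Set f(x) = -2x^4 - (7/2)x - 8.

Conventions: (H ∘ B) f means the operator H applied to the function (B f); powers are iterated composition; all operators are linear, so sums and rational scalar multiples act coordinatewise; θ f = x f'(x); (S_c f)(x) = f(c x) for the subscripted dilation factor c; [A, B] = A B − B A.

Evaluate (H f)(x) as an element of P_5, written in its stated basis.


g(x) = 0

θ f = -8x^4 - (7/2)x
S_{-1} θ f = -8x^4 + (7/2)x
S_{-1} f = -2x^4 + (7/2)x - 8
θ S_{-1} f = -8x^4 + (7/2)x
[S_{-1}, θ] f = 0


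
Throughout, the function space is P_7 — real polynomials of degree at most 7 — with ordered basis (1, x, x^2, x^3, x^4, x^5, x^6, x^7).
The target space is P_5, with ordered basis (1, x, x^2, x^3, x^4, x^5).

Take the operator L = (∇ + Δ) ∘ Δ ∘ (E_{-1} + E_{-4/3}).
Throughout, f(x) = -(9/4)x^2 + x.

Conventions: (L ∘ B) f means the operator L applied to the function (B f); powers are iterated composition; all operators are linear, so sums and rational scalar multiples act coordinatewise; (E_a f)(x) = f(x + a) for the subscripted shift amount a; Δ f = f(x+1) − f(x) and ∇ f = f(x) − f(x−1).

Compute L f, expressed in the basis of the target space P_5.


the image equals g(x) = -18

E_{-1} f = -(9/4)x^2 + (11/2)x - 13/4
E_{-4/3} f = -(9/4)x^2 + 7x - 16/3
(E_{-1} + E_{-4/3}) f = -(9/2)x^2 + (25/2)x - 103/12
Δ (E_{-1} + E_{-4/3}) f = -9x + 8
∇ Δ (E_{-1} + E_{-4/3}) f = -9
Δ Δ (E_{-1} + E_{-4/3}) f = -9
(∇ + Δ) Δ (E_{-1} + E_{-4/3}) f = -18


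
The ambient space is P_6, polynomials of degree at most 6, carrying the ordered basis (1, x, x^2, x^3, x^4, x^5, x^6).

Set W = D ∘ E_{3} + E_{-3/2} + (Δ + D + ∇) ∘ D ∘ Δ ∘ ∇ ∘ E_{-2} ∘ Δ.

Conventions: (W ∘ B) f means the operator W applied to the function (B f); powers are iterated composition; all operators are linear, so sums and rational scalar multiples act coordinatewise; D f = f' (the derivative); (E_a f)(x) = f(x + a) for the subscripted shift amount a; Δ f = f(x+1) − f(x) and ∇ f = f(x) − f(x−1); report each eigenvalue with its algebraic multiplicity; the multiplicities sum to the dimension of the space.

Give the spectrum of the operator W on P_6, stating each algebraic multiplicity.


λ = 1 (multiplicity 7)

image of 1: 1
image of x: x - 1/2
image of x^2: x^2 - x + 33/4
image of x^3: x^3 - (3/2)x^2 + (99/4)x + 189/8
image of x^4: x^4 - 2x^3 + (99/2)x^2 + (189/2)x + 1809/16
image of x^5: x^5 - (5/2)x^4 + (165/2)x^3 + (945/4)x^2 + (9045/16)x + 24237/32
image of x^6: x^6 - 3x^5 + (495/4)x^4 + (945/2)x^3 + (27135/16)x^2 + (72711/16)x - 113319/64
the matrix is upper triangular; its diagonal is (1, 1, 1, 1, 1, 1, 1)
for a triangular matrix the eigenvalues are the diagonal entries, with algebraic multiplicity their repetition count


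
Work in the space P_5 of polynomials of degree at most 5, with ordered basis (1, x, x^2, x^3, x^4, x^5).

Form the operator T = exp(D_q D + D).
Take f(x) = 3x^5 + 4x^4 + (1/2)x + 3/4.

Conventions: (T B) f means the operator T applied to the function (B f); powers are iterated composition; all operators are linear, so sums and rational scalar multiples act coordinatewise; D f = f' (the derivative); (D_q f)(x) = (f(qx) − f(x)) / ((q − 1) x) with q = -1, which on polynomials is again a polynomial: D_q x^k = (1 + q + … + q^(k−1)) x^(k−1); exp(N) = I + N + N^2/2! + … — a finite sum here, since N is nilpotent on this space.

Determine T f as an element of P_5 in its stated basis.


g(x) = 3x^5 + 19x^4 + 46x^3 + 100x^2 + (135/2)x + 1027/12

order-1 term: 15x^4 + 16x^3 + 16x^2 + 1/2
order-2 term: 30x^3 + 54x^2 + 16x + 16
order-3 term: 30x^2 + 36x + 124/3
order-4 term: 15x + 24
order-5 term: 3
the series for exp(D_q D + D) f terminates at order 5
exp(D_q D + D) f = 3x^5 + 19x^4 + 46x^3 + 100x^2 + (135/2)x + 1027/12


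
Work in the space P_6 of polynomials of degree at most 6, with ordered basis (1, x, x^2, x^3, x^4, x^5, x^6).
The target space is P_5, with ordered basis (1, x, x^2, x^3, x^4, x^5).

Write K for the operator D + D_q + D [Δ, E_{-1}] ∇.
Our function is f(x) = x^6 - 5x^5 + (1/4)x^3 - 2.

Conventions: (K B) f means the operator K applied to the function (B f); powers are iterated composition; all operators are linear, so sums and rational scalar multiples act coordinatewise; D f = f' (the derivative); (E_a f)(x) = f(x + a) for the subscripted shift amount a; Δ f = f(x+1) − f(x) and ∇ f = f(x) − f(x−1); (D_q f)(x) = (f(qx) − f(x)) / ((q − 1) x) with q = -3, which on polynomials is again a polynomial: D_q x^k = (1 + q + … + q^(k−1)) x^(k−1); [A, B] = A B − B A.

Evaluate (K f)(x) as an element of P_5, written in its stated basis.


D f = 6x^5 - 25x^4 + (3/4)x^2
D_q f = -182x^5 - 305x^4 + (7/4)x^2
∇ f = 6x^5 - 40x^4 + 70x^3 - (257/4)x^2 + (121/4)x - 23/4
E_{-1} ∇ f = 6x^5 - 70x^4 + 290x^3 - (2297/4)x^2 + (2235/4)x - 865/4
Δ E_{-1} ∇ f = 30x^4 - 220x^3 + 510x^2 - (1057/2)x + 421/2
Δ ∇ f = 30x^4 - 100x^3 + 30x^2 - (97/2)x + 2
E_{-1} Δ ∇ f = 30x^4 - 220x^3 + 510x^2 - (1057/2)x + 421/2
[Δ, E_{-1}] ∇ f = 0
D [Δ, E_{-1}] ∇ f = 0
(D + D_q + D [Δ, E_{-1}] ∇) f = -176x^5 - 330x^4 + (5/2)x^2

the image equals g(x) = -176x^5 - 330x^4 + (5/2)x^2


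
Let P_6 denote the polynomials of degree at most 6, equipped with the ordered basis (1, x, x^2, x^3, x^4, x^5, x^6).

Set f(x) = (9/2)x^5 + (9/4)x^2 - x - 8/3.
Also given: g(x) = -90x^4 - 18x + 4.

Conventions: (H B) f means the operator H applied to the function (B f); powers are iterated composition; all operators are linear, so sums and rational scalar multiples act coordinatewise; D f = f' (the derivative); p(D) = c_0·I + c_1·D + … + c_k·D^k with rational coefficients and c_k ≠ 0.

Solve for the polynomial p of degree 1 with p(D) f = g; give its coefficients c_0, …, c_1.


D^0 f = (9/2)x^5 + (9/4)x^2 - x - 8/3
D^1 f = (45/2)x^4 + (9/2)x - 1
matching coefficients of g against c_0 f + c_1 Df + … from the top degree down determines the c_i
solution: c_0 = 0, c_1 = -4

p(D) = -4·D, i.e. c_0 = 0, c_1 = -4


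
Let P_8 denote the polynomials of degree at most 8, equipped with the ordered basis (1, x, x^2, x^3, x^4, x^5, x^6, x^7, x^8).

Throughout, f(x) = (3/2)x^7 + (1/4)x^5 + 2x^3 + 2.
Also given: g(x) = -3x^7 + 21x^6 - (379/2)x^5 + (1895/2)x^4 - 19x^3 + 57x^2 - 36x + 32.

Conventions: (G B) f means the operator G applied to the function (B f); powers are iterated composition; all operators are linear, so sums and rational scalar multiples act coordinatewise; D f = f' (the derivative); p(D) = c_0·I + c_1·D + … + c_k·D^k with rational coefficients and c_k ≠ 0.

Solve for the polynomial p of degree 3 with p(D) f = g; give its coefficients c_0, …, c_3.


p(D) = -2·I + 2·D − 3·D^2 + 3·D^3, i.e. c_0 = -2, c_1 = 2, c_2 = -3, c_3 = 3

D^0 f = (3/2)x^7 + (1/4)x^5 + 2x^3 + 2
D^1 f = (21/2)x^6 + (5/4)x^4 + 6x^2
D^2 f = 63x^5 + 5x^3 + 12x
D^3 f = 315x^4 + 15x^2 + 12
matching coefficients of g against c_0 f + c_1 Df + … from the top degree down determines the c_i
solution: c_0 = -2, c_1 = 2, c_2 = -3, c_3 = 3


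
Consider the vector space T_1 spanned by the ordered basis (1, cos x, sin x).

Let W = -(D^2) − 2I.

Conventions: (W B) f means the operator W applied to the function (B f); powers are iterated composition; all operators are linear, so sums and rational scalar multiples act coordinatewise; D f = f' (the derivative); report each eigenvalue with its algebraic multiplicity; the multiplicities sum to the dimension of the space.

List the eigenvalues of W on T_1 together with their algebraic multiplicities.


λ = -2 (multiplicity 1), λ = -1 (multiplicity 2)

image of 1: -2
image of cos x: -cos x
image of sin x: -sin x
the matrix is diagonal; its diagonal is (-2, -1, -1)
for a triangular matrix the eigenvalues are the diagonal entries, with algebraic multiplicity their repetition count


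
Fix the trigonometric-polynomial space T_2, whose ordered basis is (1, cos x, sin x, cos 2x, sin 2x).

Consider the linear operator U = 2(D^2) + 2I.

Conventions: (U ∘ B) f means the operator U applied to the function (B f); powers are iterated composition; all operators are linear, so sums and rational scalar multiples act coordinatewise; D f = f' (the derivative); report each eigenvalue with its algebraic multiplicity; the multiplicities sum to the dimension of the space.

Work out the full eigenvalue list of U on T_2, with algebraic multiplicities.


λ = -6 (multiplicity 2), λ = 0 (multiplicity 2), λ = 2 (multiplicity 1)

image of 1: 2
image of cos x: 0
image of sin x: 0
image of cos 2x: -6cos 2x
image of sin 2x: -6sin 2x
the matrix is diagonal; its diagonal is (2, 0, 0, -6, -6)
for a triangular matrix the eigenvalues are the diagonal entries, with algebraic multiplicity their repetition count


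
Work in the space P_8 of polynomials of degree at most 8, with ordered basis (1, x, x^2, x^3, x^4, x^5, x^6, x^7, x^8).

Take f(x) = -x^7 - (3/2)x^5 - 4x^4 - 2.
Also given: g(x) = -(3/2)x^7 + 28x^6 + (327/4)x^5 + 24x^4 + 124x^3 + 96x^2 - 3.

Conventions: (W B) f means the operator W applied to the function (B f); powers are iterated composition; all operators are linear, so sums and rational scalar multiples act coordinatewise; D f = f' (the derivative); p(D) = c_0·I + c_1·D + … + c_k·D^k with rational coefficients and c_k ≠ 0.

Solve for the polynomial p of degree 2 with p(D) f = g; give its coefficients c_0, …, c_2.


c_0 = 3/2, c_1 = -4, c_2 = -2

D^0 f = -x^7 - (3/2)x^5 - 4x^4 - 2
D^1 f = -7x^6 - (15/2)x^4 - 16x^3
D^2 f = -42x^5 - 30x^3 - 48x^2
matching coefficients of g against c_0 f + c_1 Df + … from the top degree down determines the c_i
solution: c_0 = 3/2, c_1 = -4, c_2 = -2


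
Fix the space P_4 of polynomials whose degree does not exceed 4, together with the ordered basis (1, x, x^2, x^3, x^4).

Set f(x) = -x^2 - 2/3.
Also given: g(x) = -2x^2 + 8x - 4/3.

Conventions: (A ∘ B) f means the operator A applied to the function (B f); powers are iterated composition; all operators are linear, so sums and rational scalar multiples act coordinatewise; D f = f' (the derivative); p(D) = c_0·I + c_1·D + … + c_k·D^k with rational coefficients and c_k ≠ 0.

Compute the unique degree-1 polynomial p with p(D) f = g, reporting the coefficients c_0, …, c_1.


c_0 = 2, c_1 = -4

D^0 f = -x^2 - 2/3
D^1 f = -2x
matching coefficients of g against c_0 f + c_1 Df + … from the top degree down determines the c_i
solution: c_0 = 2, c_1 = -4


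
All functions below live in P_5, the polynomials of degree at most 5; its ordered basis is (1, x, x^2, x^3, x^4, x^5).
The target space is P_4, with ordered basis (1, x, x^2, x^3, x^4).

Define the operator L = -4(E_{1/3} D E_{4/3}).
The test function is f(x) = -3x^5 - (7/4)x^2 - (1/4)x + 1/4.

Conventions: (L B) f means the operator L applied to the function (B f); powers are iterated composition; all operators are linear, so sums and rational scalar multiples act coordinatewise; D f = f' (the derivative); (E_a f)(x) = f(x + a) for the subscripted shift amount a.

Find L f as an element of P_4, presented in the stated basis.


g(x) = 60x^4 + 400x^3 + 1000x^2 + (10126/9)x + 13157/27

E_{4/3} f = -3x^5 - 20x^4 - (160/3)x^3 - (2623/36)x^2 - (5651/108)x - 5131/324
D E_{4/3} f = -15x^4 - 80x^3 - 160x^2 - (2623/18)x - 5651/108
E_{1/3} D E_{4/3} f = -15x^4 - 100x^3 - 250x^2 - (5063/18)x - 13157/108
(-4(E_{1/3} D E_{4/3})) f = 60x^4 + 400x^3 + 1000x^2 + (10126/9)x + 13157/27


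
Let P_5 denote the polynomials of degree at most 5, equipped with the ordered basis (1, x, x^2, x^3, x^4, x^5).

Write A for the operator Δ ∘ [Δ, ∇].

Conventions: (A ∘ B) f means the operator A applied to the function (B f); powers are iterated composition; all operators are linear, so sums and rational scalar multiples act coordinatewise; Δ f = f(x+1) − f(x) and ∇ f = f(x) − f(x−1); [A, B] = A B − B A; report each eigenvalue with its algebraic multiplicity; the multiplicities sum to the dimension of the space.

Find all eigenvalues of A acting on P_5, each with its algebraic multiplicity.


image of 1: 0
image of x: 0
image of x^2: 0
image of x^3: 0
image of x^4: 0
image of x^5: 0
the matrix is upper triangular; its diagonal is (0, 0, 0, 0, 0, 0)
for a triangular matrix the eigenvalues are the diagonal entries, with algebraic multiplicity their repetition count

λ = 0 (multiplicity 6)


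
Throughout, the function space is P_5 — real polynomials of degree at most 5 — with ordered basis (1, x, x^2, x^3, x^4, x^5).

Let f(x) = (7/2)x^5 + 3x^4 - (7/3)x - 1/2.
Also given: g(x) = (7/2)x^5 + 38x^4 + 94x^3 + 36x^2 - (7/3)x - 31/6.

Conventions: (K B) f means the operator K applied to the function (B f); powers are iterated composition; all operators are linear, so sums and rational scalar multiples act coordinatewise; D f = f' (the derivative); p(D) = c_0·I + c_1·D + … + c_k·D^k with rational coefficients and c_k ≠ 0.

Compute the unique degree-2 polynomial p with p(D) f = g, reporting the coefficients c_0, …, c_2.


D^0 f = (7/2)x^5 + 3x^4 - (7/3)x - 1/2
D^1 f = (35/2)x^4 + 12x^3 - 7/3
D^2 f = 70x^3 + 36x^2
matching coefficients of g against c_0 f + c_1 Df + … from the top degree down determines the c_i
solution: c_0 = 1, c_1 = 2, c_2 = 1

c_0 = 1, c_1 = 2, c_2 = 1


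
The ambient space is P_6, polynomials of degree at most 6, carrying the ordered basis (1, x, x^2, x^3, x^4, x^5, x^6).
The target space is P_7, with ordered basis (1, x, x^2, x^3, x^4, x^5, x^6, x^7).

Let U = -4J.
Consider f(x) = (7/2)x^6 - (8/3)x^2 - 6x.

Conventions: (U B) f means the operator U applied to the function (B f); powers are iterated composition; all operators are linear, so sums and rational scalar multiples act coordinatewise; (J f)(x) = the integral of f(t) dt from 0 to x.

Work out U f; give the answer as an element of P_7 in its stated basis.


the result is g(x) = -2x^7 + (32/9)x^3 + 12x^2

J f = (1/2)x^7 - (8/9)x^3 - 3x^2
(-4J) f = -2x^7 + (32/9)x^3 + 12x^2


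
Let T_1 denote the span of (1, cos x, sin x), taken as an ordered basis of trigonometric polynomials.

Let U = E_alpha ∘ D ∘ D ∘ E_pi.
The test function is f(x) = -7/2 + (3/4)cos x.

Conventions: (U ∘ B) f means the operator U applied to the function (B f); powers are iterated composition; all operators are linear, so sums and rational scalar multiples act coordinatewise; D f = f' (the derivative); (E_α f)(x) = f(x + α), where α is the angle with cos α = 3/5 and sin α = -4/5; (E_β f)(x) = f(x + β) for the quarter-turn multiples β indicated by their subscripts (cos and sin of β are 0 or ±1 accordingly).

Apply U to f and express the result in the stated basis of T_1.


E_pi f = -7/2 - (3/4)cos x
D E_pi f = (3/4)sin x
D D E_pi f = (3/4)cos x
E_alpha D D E_pi f = (9/20)cos x + (3/5)sin x

the image equals g(x) = (9/20)cos x + (3/5)sin x


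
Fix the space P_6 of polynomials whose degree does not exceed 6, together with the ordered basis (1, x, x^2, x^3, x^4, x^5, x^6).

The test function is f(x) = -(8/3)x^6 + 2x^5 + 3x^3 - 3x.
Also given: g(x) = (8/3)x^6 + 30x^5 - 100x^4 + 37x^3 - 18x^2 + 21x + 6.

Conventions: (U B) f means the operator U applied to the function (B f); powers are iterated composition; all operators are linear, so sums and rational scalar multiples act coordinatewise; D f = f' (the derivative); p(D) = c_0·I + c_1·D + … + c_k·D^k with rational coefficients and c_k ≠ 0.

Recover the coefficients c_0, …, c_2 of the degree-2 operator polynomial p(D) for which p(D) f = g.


p(D) = -I − 2·D + D^2, i.e. c_0 = -1, c_1 = -2, c_2 = 1

D^0 f = -(8/3)x^6 + 2x^5 + 3x^3 - 3x
D^1 f = -16x^5 + 10x^4 + 9x^2 - 3
D^2 f = -80x^4 + 40x^3 + 18x
matching coefficients of g against c_0 f + c_1 Df + … from the top degree down determines the c_i
solution: c_0 = -1, c_1 = -2, c_2 = 1


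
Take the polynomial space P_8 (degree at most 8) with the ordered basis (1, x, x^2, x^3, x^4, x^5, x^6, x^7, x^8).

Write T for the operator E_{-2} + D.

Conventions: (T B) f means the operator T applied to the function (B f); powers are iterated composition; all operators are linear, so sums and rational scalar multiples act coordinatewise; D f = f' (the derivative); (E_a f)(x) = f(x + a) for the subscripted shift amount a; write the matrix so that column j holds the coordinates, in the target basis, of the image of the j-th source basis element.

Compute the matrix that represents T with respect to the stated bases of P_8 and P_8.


the matrix is [[1, -1, 4, -8, 16, -32, 64, -128, 256]; [0, 1, -2, 12, -32, 80, -192, 448, -1024]; [0, 0, 1, -3, 24, -80, 240, -672, 1792]; [0, 0, 0, 1, -4, 40, -160, 560, -1792]; [0, 0, 0, 0, 1, -5, 60, -280, 1120]; [0, 0, 0, 0, 0, 1, -6, 84, -448]; [0, 0, 0, 0, 0, 0, 1, -7, 112]; [0, 0, 0, 0, 0, 0, 0, 1, -8]; [0, 0, 0, 0, 0, 0, 0, 0, 1]] (rows listed top to bottom)

image of 1: 1
image of x: x - 1
image of x^2: x^2 - 2x + 4
image of x^3: x^3 - 3x^2 + 12x - 8
image of x^4: x^4 - 4x^3 + 24x^2 - 32x + 16
image of x^5: x^5 - 5x^4 + 40x^3 - 80x^2 + 80x - 32
image of x^6: x^6 - 6x^5 + 60x^4 - 160x^3 + 240x^2 - 192x + 64
image of x^7: x^7 - 7x^6 + 84x^5 - 280x^4 + 560x^3 - 672x^2 + 448x - 128
image of x^8: x^8 - 8x^7 + 112x^6 - 448x^5 + 1120x^4 - 1792x^3 + 1792x^2 - 1024x + 256
each image's coordinates form column j of the matrix


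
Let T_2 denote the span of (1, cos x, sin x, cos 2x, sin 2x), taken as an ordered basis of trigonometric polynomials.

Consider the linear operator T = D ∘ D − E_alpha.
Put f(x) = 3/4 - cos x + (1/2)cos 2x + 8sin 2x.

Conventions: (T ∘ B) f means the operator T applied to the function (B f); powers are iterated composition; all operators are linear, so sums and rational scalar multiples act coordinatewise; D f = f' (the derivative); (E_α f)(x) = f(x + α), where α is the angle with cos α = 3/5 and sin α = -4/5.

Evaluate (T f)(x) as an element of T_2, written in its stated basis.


D f = sin x + 16cos 2x - sin 2x
D D f = cos x - 2cos 2x - 32sin 2x
E_alpha f = 3/4 - (3/5)cos x - (4/5)sin x - (391/50)cos 2x - (44/25)sin 2x
(-E_alpha) f = -3/4 + (3/5)cos x + (4/5)sin x + (391/50)cos 2x + (44/25)sin 2x
(D ∘ D − E_alpha) f = -3/4 + (8/5)cos x + (4/5)sin x + (291/50)cos 2x - (756/25)sin 2x

the result is g(x) = -3/4 + (8/5)cos x + (4/5)sin x + (291/50)cos 2x - (756/25)sin 2x


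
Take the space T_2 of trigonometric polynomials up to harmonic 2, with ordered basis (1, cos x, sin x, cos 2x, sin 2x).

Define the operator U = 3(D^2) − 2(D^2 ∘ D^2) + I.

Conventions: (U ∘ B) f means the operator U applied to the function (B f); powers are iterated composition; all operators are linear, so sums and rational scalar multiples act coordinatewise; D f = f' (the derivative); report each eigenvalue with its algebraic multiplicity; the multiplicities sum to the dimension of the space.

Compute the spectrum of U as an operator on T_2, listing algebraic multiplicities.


λ = -43 (multiplicity 2), λ = -4 (multiplicity 2), λ = 1 (multiplicity 1)

image of 1: 1
image of cos x: -4cos x
image of sin x: -4sin x
image of cos 2x: -43cos 2x
image of sin 2x: -43sin 2x
the matrix is diagonal; its diagonal is (1, -4, -4, -43, -43)
for a triangular matrix the eigenvalues are the diagonal entries, with algebraic multiplicity their repetition count


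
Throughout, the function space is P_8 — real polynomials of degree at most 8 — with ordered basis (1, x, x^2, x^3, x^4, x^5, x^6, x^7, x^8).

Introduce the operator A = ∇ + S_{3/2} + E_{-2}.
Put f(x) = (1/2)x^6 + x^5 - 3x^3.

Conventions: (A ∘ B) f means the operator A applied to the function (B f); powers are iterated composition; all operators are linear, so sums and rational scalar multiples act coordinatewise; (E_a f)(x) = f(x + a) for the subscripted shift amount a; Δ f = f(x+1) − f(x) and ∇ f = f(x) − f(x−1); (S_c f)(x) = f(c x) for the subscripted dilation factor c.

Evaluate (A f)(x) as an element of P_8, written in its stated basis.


∇ f = 3x^5 - (5/2)x^4 - (13/2)x^2 + 7x - 5/2
S_{3/2} f = (729/128)x^6 + (243/32)x^5 - (81/8)x^3
E_{-2} f = (1/2)x^6 - 5x^5 + 20x^4 - 43x^3 + 58x^2 - 52x + 24
(∇ + S_{3/2} + E_{-2}) f = (793/128)x^6 + (179/32)x^5 + (35/2)x^4 - (425/8)x^3 + (103/2)x^2 - 45x + 43/2

g(x) = (793/128)x^6 + (179/32)x^5 + (35/2)x^4 - (425/8)x^3 + (103/2)x^2 - 45x + 43/2


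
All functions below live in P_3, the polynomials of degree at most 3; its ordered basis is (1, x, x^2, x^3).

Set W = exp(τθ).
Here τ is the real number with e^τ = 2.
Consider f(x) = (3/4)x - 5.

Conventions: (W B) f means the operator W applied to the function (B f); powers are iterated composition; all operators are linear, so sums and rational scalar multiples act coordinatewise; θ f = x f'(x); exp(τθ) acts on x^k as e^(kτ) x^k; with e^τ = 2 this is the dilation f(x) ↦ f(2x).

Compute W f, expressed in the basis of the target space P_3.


exp(τθ) x^k = e^(kτ) x^k; with e^τ = 2 this sends x^k to 2^k x^k
x ↦ 2 x
applying this coordinatewise to f: exp(τθ) f = (3/2)x - 5

the result is g(x) = (3/2)x - 5


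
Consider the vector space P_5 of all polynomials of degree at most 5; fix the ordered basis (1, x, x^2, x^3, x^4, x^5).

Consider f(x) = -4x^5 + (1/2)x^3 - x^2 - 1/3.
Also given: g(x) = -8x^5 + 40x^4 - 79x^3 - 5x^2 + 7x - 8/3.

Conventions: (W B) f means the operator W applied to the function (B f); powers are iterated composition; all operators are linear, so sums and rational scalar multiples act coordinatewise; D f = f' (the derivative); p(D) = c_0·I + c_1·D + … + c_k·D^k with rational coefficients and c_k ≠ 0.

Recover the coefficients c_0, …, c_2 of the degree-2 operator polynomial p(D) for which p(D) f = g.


D^0 f = -4x^5 + (1/2)x^3 - x^2 - 1/3
D^1 f = -20x^4 + (3/2)x^2 - 2x
D^2 f = -80x^3 + 3x - 2
matching coefficients of g against c_0 f + c_1 Df + … from the top degree down determines the c_i
solution: c_0 = 2, c_1 = -2, c_2 = 1

p(D) = 2·I − 2·D + D^2, i.e. c_0 = 2, c_1 = -2, c_2 = 1


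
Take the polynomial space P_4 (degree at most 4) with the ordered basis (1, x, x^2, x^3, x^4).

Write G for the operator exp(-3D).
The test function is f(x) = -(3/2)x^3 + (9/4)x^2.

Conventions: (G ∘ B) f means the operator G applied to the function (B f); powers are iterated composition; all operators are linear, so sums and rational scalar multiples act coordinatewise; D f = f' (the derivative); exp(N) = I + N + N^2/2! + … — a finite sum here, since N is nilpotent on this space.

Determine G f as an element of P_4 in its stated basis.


order-1 term: (27/2)x^2 - (27/2)x
order-2 term: -(81/2)x + 81/4
order-3 term: 81/2
the series for exp(-3D) f terminates at order 3
exp(-3D) f = -(3/2)x^3 + (63/4)x^2 - 54x + 243/4

the image equals g(x) = -(3/2)x^3 + (63/4)x^2 - 54x + 243/4


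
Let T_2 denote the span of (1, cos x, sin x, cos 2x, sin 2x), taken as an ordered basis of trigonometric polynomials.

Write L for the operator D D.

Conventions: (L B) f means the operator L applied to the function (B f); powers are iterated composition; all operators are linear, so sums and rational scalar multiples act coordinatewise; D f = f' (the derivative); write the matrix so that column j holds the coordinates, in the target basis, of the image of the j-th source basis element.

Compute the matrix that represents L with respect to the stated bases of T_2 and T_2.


the matrix is [[0, 0, 0, 0, 0]; [0, -1, 0, 0, 0]; [0, 0, -1, 0, 0]; [0, 0, 0, -4, 0]; [0, 0, 0, 0, -4]] (rows listed top to bottom)

image of 1: 0
image of cos x: -cos x
image of sin x: -sin x
image of cos 2x: -4cos 2x
image of sin 2x: -4sin 2x
each image's coordinates form column j of the matrix


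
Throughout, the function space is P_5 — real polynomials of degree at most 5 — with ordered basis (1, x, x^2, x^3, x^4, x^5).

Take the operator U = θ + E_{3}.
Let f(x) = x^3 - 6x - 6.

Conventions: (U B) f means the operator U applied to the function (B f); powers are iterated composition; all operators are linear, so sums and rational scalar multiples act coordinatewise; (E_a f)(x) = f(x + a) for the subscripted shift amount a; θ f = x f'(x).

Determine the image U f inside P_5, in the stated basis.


θ f = 3x^3 - 6x
E_{3} f = x^3 + 9x^2 + 21x + 3
(θ + E_{3}) f = 4x^3 + 9x^2 + 15x + 3

g(x) = 4x^3 + 9x^2 + 15x + 3


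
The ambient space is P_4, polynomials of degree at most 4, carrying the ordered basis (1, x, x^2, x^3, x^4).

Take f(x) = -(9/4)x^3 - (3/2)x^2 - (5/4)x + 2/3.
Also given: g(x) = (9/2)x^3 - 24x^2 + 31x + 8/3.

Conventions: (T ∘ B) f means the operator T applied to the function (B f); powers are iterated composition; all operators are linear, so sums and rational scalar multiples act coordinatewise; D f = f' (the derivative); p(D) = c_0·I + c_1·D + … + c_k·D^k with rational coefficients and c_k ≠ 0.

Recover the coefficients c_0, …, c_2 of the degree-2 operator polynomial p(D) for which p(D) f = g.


D^0 f = -(9/4)x^3 - (3/2)x^2 - (5/4)x + 2/3
D^1 f = -(27/4)x^2 - 3x - 5/4
D^2 f = -(27/2)x - 3
matching coefficients of g against c_0 f + c_1 Df + … from the top degree down determines the c_i
solution: c_0 = -2, c_1 = 4, c_2 = -3

p(D) = -2·I + 4·D − 3·D^2, i.e. c_0 = -2, c_1 = 4, c_2 = -3


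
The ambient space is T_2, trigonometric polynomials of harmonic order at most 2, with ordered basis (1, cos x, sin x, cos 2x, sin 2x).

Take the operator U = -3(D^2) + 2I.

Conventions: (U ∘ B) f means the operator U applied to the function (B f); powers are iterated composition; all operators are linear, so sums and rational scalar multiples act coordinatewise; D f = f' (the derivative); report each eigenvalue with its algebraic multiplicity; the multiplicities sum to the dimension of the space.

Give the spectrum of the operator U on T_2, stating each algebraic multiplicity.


image of 1: 2
image of cos x: 5cos x
image of sin x: 5sin x
image of cos 2x: 14cos 2x
image of sin 2x: 14sin 2x
the matrix is diagonal; its diagonal is (2, 5, 5, 14, 14)
for a triangular matrix the eigenvalues are the diagonal entries, with algebraic multiplicity their repetition count

λ = 2 (multiplicity 1), λ = 5 (multiplicity 2), λ = 14 (multiplicity 2)


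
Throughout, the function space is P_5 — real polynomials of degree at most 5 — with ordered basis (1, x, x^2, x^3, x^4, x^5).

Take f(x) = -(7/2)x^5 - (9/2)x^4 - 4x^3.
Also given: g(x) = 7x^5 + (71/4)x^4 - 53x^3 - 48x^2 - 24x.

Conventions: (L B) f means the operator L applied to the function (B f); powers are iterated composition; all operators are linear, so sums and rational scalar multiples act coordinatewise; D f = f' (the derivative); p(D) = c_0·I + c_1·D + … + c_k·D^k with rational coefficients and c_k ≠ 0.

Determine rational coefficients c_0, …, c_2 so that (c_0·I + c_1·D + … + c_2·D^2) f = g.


D^0 f = -(7/2)x^5 - (9/2)x^4 - 4x^3
D^1 f = -(35/2)x^4 - 18x^3 - 12x^2
D^2 f = -70x^3 - 54x^2 - 24x
matching coefficients of g against c_0 f + c_1 Df + … from the top degree down determines the c_i
solution: c_0 = -2, c_1 = -1/2, c_2 = 1

p(D) = -2·I − (1/2)·D + D^2, i.e. c_0 = -2, c_1 = -1/2, c_2 = 1


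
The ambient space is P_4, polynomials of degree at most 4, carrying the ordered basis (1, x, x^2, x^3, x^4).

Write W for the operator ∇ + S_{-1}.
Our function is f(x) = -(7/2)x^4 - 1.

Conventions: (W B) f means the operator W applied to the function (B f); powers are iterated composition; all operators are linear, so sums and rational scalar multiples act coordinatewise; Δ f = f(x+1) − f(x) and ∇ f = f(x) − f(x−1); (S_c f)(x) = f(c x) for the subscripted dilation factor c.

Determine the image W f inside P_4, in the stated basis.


g(x) = -(7/2)x^4 - 14x^3 + 21x^2 - 14x + 5/2

∇ f = -14x^3 + 21x^2 - 14x + 7/2
S_{-1} f = -(7/2)x^4 - 1
(∇ + S_{-1}) f = -(7/2)x^4 - 14x^3 + 21x^2 - 14x + 5/2


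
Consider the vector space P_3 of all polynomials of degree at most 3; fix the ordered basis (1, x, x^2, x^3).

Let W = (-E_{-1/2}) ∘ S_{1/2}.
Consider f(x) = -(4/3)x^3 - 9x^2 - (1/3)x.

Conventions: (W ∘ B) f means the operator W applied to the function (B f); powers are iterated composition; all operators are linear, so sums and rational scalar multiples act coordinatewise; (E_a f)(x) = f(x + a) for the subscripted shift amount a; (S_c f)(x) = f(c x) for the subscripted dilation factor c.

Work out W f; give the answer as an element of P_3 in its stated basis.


the image equals g(x) = (1/6)x^3 + 2x^2 - (47/24)x + 11/24

S_{1/2} f = -(1/6)x^3 - (9/4)x^2 - (1/6)x
E_{-1/2} S_{1/2} f = -(1/6)x^3 - 2x^2 + (47/24)x - 11/24
(-E_{-1/2}) S_{1/2} f = (1/6)x^3 + 2x^2 - (47/24)x + 11/24
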